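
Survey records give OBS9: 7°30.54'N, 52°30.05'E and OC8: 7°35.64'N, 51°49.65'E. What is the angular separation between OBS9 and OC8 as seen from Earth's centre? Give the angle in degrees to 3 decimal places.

OBS9: φ = +7.50900°, λ = +52.50083°
OC8: φ = +7.59400°, λ = +51.82750°
Δφ = 0.0850°,  Δλ = -0.6733°
a = sin²(Δφ/2) + cos φ₁ cos φ₂ sin²(Δλ/2) = 0.000034
c = 2·arcsin(√a) = 0.011744 rad = 0.6729°

0.673°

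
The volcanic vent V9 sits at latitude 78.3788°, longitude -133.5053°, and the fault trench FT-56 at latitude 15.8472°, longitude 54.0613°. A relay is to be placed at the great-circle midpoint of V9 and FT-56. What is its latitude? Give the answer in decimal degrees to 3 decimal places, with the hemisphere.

58.660°N

Bx = cos φ₂ cos Δλ = -0.953617,  By = cos φ₂ sin Δλ = -0.126674
φₘ = atan2(sin φ₁ + sin φ₂, √((cos φ₁ + Bx)² + By²)) = 58.66022°
λₘ = λ₁ + atan2(By, cos φ₁ + Bx) = 56.05417°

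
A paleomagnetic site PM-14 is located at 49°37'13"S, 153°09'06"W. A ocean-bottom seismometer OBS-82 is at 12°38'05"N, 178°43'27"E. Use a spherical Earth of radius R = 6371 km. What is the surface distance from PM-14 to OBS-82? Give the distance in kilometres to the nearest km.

PM-14: φ = -49.62028°, λ = -153.15167°
OBS-82: φ = +12.63472°, λ = +178.72417°
Δφ = 62.2550°,  Δλ = -28.1242°
a = sin²(Δφ/2) + cos φ₁ cos φ₂ sin²(Δλ/2) = 0.304552
c = 2·arcsin(√a) = 1.169191 rad = 66.9897°
d = R·c = 6371 × 1.169191 = 7448.9 km

7449 km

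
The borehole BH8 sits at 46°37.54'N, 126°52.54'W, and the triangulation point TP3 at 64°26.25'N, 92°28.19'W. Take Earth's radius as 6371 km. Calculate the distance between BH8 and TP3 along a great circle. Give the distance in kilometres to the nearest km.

BH8: φ = +46.62567°, λ = -126.87567°
TP3: φ = +64.43750°, λ = -92.46983°
Δφ = 17.8118°,  Δλ = 34.4058°
a = sin²(Δφ/2) + cos φ₁ cos φ₂ sin²(Δλ/2) = 0.049888
c = 2·arcsin(√a) = 0.450512 rad = 25.8124°
d = R·c = 6371 × 0.450512 = 2870.2 km

2870 km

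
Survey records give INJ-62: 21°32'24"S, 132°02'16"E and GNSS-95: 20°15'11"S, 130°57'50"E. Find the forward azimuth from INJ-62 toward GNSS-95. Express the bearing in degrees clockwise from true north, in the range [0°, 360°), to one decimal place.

321.9°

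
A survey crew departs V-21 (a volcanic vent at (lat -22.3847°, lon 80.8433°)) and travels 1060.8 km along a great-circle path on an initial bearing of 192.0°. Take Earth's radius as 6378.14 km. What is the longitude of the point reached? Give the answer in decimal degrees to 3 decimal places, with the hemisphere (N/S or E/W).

δ = d/R = 1060.8/6378.14 = 0.166318 rad
φ₂ = arcsin(sin φ₁ cos δ + cos φ₁ sin δ cos θ)
   = arcsin(-0.38082·0.98620 + 0.92465·0.16555·-0.97815) = -31.68851°
λ₂ = λ₁ + atan2(sin θ sin δ cos φ₁, cos δ − sin φ₁ sin φ₂) = 78.52501°

78.525°E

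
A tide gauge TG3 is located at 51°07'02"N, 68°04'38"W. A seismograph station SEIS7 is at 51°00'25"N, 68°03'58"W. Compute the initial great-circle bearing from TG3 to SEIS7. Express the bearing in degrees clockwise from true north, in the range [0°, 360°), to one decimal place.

176.4°

TG3: φ = +51.11722°, λ = -68.07722°
SEIS7: φ = +51.00694°, λ = -68.06611°
Δλ = 0.0111°
y = sin Δλ · cos φ₂ = 0.000122
x = cos φ₁ sin φ₂ − sin φ₁ cos φ₂ cos Δλ = -0.001925
θ = atan2(y, x) = 176.3724° → 176.3724° (mod 360°)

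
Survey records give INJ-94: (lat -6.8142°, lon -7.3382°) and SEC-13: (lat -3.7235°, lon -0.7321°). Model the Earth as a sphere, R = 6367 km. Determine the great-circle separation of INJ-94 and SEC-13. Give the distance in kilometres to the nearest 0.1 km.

807.6 km

Δφ = 3.0907°,  Δλ = 6.6061°
a = sin²(Δφ/2) + cos φ₁ cos φ₂ sin²(Δλ/2) = 0.004017
c = 2·arcsin(√a) = 0.126839 rad = 7.2673°
d = R·c = 6367 × 0.126839 = 807.6 km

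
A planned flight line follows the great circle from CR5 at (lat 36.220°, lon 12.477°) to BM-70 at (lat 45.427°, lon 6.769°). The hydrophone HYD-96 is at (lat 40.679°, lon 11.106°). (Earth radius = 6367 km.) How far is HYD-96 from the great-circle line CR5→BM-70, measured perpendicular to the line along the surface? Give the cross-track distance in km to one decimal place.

90.0 km

δ₁₃ = central angle CR5→HYD-96 = 0.080045 rad  (haversine)
θ₁₃ = bearing CR5→HYD-96 = 346.884°,  θ₁₂ = bearing CR5→BM-70 = 336.697°
dₓₜ = R·arcsin(sin δ₁₃ · sin(θ₁₃ − θ₁₂)) = 6367·arcsin(0.07996·sin(10.186°)) = 90.039 km
|dₓₜ| = 90.039 km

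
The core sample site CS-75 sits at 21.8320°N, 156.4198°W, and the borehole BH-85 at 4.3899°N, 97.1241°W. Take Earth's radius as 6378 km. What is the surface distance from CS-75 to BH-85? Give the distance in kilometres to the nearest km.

Δφ = -17.4421°,  Δλ = 59.2957°
a = sin²(Δφ/2) + cos φ₁ cos φ₂ sin²(Δλ/2) = 0.249470
c = 2·arcsin(√a) = 1.045972 rad = 59.9298°
d = R·c = 6378 × 1.045972 = 6671.2 km

6671 km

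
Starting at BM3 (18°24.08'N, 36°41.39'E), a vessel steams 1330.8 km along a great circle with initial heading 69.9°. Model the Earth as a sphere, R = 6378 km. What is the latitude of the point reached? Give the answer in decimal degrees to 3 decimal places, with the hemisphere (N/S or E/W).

BM3: φ = +18.40133°, λ = +36.68983°
δ = d/R = 1330.8/6378 = 0.208655 rad
φ₂ = arcsin(sin φ₁ cos δ + cos φ₁ sin δ cos θ)
   = arcsin(0.31567·0.97831 + 0.94887·0.20714·0.34366) = 22.10911°
λ₂ = λ₁ + atan2(sin θ sin δ cos φ₁, cos δ − sin φ₁ sin φ₂) = 48.81024°

22.109°N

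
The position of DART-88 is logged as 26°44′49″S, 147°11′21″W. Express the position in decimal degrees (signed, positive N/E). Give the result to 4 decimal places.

lat: 26.7469° S → -26.7469°
lon: 147.1892° W → -147.1892°

-26.7469°, -147.1892°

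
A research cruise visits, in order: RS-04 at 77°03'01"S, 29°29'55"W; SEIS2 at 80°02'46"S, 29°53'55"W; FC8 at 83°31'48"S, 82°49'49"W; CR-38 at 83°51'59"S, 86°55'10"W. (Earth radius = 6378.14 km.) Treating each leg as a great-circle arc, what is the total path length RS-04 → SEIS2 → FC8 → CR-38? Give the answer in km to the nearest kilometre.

1280 km

RS-04: φ = -77.05028°, λ = -29.49861°
SEIS2: φ = -80.04611°, λ = -29.89861°
FC8: φ = -83.53000°, λ = -82.83028°
CR-38: φ = -83.86639°, λ = -86.91944°
RS-04→SEIS2: c = 0.052305 rad, d = 333.61 km
SEIS2→FC8: c = 0.138569 rad, d = 883.81 km
FC8→CR-38: c = 0.009786 rad, d = 62.42 km
Total = 333.61 + 883.81 + 62.42 = 1279.84 km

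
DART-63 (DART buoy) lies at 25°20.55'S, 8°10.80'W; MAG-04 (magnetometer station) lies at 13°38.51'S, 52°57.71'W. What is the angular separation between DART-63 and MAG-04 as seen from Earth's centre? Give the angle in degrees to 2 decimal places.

43.59°

DART-63: φ = -25.34250°, λ = -8.18000°
MAG-04: φ = -13.64183°, λ = -52.96183°
Δφ = 11.7007°,  Δλ = -44.7818°
a = sin²(Δφ/2) + cos φ₁ cos φ₂ sin²(Δλ/2) = 0.137829
c = 2·arcsin(√a) = 0.760717 rad = 43.5859°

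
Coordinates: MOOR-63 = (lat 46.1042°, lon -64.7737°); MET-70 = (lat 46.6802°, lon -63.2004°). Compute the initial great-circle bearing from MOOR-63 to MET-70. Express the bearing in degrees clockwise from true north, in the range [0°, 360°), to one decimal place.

Δλ = 1.5733°
y = sin Δλ · cos φ₂ = 0.018837
x = cos φ₁ sin φ₂ − sin φ₁ cos φ₂ cos Δλ = 0.010239
θ = atan2(y, x) = 61.4721° → 61.4721° (mod 360°)

61.5°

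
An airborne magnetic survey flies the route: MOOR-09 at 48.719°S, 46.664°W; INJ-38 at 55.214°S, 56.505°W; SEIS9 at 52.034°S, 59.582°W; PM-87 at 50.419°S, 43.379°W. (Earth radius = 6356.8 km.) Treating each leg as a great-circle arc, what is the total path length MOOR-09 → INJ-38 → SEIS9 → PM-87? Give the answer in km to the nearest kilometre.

MOOR-09→INJ-38: c = 0.154794 rad, d = 983.99 km
INJ-38→SEIS9: c = 0.063977 rad, d = 406.69 km
SEIS9→PM-87: c = 0.178940 rad, d = 1137.49 km
Total = 983.99 + 406.69 + 1137.49 = 2528.17 km

2528 km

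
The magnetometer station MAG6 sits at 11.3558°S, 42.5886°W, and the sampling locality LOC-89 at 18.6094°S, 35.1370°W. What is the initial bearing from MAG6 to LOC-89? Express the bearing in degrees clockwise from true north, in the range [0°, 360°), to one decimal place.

136.1°

Δλ = 7.4516°
y = sin Δλ · cos φ₂ = 0.122908
x = cos φ₁ sin φ₂ − sin φ₁ cos φ₂ cos Δλ = -0.127837
θ = atan2(y, x) = 136.1262° → 136.1262° (mod 360°)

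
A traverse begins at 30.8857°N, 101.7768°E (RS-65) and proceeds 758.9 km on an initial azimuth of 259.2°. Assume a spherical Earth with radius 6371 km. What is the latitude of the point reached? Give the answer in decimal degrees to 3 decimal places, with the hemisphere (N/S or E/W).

29.379°N

δ = d/R = 758.9/6371 = 0.119118 rad
φ₂ = arcsin(sin φ₁ cos δ + cos φ₁ sin δ cos θ)
   = arcsin(0.51333·0.99291 + 0.85819·0.11884·-0.18738) = 29.37868°
λ₂ = λ₁ + atan2(sin θ sin δ cos φ₁, cos δ − sin φ₁ sin φ₂) = 94.07837°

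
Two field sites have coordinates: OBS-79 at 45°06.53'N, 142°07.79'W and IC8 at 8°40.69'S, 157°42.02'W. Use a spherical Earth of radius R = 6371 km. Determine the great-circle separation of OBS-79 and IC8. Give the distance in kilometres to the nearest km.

OBS-79: φ = +45.10883°, λ = -142.12983°
IC8: φ = -8.67817°, λ = -157.70033°
Δφ = -53.7870°,  Δλ = -15.5705°
a = sin²(Δφ/2) + cos φ₁ cos φ₂ sin²(Δλ/2) = 0.217408
c = 2·arcsin(√a) = 0.970140 rad = 55.5849°
d = R·c = 6371 × 0.970140 = 6180.8 km

6181 km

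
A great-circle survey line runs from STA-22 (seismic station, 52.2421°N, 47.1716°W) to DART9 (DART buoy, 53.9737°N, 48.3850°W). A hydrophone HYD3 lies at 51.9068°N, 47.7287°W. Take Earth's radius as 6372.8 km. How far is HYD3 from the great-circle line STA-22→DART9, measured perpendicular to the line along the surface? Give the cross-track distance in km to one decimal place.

49.5 km

δ₁₃ = central angle STA-22→HYD3 = 0.008364 rad  (haversine)
θ₁₃ = bearing STA-22→HYD3 = 225.821°,  θ₁₂ = bearing STA-22→DART9 = 337.669°
dₓₜ = R·arcsin(sin δ₁₃ · sin(θ₁₃ − θ₁₂)) = 6372.8·arcsin(0.00836·sin(-111.848°)) = -49.476 km
|dₓₜ| = 49.476 km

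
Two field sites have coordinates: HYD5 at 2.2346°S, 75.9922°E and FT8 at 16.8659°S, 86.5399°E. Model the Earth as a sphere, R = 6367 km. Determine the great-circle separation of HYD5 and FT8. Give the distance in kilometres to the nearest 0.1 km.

1992.9 km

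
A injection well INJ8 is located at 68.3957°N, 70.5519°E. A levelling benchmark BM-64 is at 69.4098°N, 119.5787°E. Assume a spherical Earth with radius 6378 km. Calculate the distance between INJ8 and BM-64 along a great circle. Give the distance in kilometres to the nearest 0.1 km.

1915.0 km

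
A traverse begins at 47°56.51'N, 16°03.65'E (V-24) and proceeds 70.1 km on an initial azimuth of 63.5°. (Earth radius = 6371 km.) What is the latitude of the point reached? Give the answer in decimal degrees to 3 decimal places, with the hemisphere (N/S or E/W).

48.220°N

V-24: φ = +47.94183°, λ = +16.06083°
δ = d/R = 70.1/6371 = 0.011003 rad
φ₂ = arcsin(sin φ₁ cos δ + cos φ₁ sin δ cos θ)
   = arcsin(0.74247·0.99994 + 0.66988·0.01100·0.44620) = 48.22003°
λ₂ = λ₁ + atan2(sin θ sin δ cos φ₁, cos δ − sin φ₁ sin φ₂) = 16.90763°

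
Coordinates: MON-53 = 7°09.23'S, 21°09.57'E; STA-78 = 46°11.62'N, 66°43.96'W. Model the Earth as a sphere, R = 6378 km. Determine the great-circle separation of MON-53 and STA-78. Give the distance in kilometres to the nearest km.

MON-53: φ = -7.15383°, λ = +21.15950°
STA-78: φ = +46.19367°, λ = -66.73267°
Δφ = 53.3475°,  Δλ = -87.8922°
a = sin²(Δφ/2) + cos φ₁ cos φ₂ sin²(Δλ/2) = 0.532306
c = 2·arcsin(√a) = 1.635453 rad = 93.7046°
d = R·c = 6378 × 1.635453 = 10430.9 km

10431 km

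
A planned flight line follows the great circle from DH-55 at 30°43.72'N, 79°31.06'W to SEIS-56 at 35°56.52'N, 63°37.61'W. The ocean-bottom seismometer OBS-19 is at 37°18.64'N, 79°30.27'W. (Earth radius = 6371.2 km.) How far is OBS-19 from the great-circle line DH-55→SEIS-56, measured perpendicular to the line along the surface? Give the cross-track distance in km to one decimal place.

658.7 km

DH-55: φ = +30.72867°, λ = -79.51767°
SEIS-56: φ = +35.94200°, λ = -63.62683°
OBS-19: φ = +37.31067°, λ = -79.50450°
δ₁₃ = central angle DH-55→OBS-19 = 0.114878 rad  (haversine)
θ₁₃ = bearing DH-55→OBS-19 = 0.091°,  θ₁₂ = bearing DH-55→SEIS-56 = 64.303°
dₓₜ = R·arcsin(sin δ₁₃ · sin(θ₁₃ − θ₁₂)) = 6371.2·arcsin(0.11463·sin(-64.211°)) = -658.738 km
|dₓₜ| = 658.738 km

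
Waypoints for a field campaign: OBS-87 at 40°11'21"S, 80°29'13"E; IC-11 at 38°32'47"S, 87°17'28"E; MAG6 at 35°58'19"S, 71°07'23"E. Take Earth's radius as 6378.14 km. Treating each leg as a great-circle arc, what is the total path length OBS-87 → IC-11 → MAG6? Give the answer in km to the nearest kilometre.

2072 km

OBS-87: φ = -40.18917°, λ = +80.48694°
IC-11: φ = -38.54639°, λ = +87.29111°
MAG6: φ = -35.97194°, λ = +71.12306°
OBS-87→IC-11: c = 0.096152 rad, d = 613.27 km
IC-11→MAG6: c = 0.228724 rad, d = 1458.83 km
Total = 613.27 + 1458.83 = 2072.10 km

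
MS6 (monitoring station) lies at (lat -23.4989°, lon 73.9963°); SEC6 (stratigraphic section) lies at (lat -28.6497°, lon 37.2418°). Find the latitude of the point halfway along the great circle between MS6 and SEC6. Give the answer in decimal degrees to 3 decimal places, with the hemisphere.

Bx = cos φ₂ cos Δλ = 0.703113,  By = cos φ₂ sin Δλ = -0.525125
φₘ = atan2(sin φ₁ + sin φ₂, √((cos φ₁ + Bx)² + By²)) = -27.27662°
λₘ = λ₁ + atan2(By, cos φ₁ + Bx) = 56.03800°

27.277°S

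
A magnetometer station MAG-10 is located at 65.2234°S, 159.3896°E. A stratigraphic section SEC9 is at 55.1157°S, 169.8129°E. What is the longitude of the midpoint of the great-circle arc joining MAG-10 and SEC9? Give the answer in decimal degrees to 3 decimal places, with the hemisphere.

Bx = cos φ₂ cos Δλ = 0.562483,  By = cos φ₂ sin Δλ = 0.103471
φₘ = atan2(sin φ₁ + sin φ₂, √((cos φ₁ + Bx)² + By²)) = -60.26943°
λₘ = λ₁ + atan2(By, cos φ₁ + Bx) = 165.40720°

165.407°E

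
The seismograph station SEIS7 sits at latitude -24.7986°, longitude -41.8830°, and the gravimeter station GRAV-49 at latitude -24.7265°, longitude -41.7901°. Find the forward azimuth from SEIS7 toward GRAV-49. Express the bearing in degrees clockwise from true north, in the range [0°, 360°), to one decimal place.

Δλ = 0.0929°
y = sin Δλ · cos φ₂ = 0.001473
x = cos φ₁ sin φ₂ − sin φ₁ cos φ₂ cos Δλ = 0.001258
θ = atan2(y, x) = 49.4993° → 49.4993° (mod 360°)

49.5°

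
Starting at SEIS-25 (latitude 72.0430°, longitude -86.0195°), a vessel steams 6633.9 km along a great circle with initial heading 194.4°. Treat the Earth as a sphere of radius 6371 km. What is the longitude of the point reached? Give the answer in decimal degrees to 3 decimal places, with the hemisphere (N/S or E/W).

98.738°W

δ = d/R = 6633.9/6371 = 1.041265 rad
φ₂ = arcsin(sin φ₁ cos δ + cos φ₁ sin δ cos θ)
   = arcsin(0.95129·0.50513 + 0.30830·0.86304·-0.96858) = 12.87374°
λ₂ = λ₁ + atan2(sin θ sin δ cos φ₁, cos δ − sin φ₁ sin φ₂) = -98.73819°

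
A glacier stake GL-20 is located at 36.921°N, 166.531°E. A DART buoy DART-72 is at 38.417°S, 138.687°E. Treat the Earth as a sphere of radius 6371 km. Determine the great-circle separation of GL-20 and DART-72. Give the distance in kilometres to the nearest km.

Δφ = -75.3380°,  Δλ = -27.8440°
a = sin²(Δφ/2) + cos φ₁ cos φ₂ sin²(Δλ/2) = 0.409703
c = 2·arcsin(√a) = 1.389205 rad = 79.5956°
d = R·c = 6371 × 1.389205 = 8850.6 km

8851 km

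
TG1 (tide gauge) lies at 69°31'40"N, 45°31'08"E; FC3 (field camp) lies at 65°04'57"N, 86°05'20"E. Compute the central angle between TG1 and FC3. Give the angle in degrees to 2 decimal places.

15.94°

TG1: φ = +69.52778°, λ = +45.51889°
FC3: φ = +65.08250°, λ = +86.08889°
Δφ = -4.4453°,  Δλ = 40.5700°
a = sin²(Δφ/2) + cos φ₁ cos φ₂ sin²(Δλ/2) = 0.019215
c = 2·arcsin(√a) = 0.278135 rad = 15.9359°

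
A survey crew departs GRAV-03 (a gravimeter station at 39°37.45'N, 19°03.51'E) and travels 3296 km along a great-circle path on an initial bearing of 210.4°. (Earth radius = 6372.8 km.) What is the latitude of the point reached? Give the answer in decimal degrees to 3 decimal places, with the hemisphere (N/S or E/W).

13.053°N

GRAV-03: φ = +39.62417°, λ = +19.05850°
δ = d/R = 3296/6372.8 = 0.517198 rad
φ₂ = arcsin(sin φ₁ cos δ + cos φ₁ sin δ cos θ)
   = arcsin(0.63775·0.86921 + 0.77024·0.49445·-0.86251) = 13.05302°
λ₂ = λ₁ + atan2(sin θ sin δ cos φ₁, cos δ − sin φ₁ sin φ₂) = 4.17567°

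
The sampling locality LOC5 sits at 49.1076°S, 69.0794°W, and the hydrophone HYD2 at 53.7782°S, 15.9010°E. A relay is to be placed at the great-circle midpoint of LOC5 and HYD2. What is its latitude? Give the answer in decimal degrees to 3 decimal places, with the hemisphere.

59.528°S

Bx = cos φ₂ cos Δλ = 0.051703,  By = cos φ₂ sin Δλ = 0.588646
φₘ = atan2(sin φ₁ + sin φ₂, √((cos φ₁ + Bx)² + By²)) = -59.52767°
λₘ = λ₁ + atan2(By, cos φ₁ + Bx) = -29.27254°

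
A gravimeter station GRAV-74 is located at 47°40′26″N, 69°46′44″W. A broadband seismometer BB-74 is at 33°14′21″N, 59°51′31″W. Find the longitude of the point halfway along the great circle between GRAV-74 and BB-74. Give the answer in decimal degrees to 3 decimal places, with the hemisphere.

GRAV-74: φ = +47.67389°, λ = -69.77889°
BB-74: φ = +33.23917°, λ = -59.85861°
Bx = cos φ₂ cos Δλ = 0.823884,  By = cos φ₂ sin Δλ = 0.144091
φₘ = atan2(sin φ₁ + sin φ₂, √((cos φ₁ + Bx)² + By²)) = 40.56145°
λₘ = λ₁ + atan2(By, cos φ₁ + Bx) = -64.28177°

64.282°W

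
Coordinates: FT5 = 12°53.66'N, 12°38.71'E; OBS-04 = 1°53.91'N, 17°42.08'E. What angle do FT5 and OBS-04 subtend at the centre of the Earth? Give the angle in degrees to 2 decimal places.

FT5: φ = +12.89433°, λ = +12.64517°
OBS-04: φ = +1.89850°, λ = +17.70133°
Δφ = -10.9958°,  Δλ = 5.0562°
a = sin²(Δφ/2) + cos φ₁ cos φ₂ sin²(Δλ/2) = 0.011075
c = 2·arcsin(√a) = 0.210866 rad = 12.0817°

12.08°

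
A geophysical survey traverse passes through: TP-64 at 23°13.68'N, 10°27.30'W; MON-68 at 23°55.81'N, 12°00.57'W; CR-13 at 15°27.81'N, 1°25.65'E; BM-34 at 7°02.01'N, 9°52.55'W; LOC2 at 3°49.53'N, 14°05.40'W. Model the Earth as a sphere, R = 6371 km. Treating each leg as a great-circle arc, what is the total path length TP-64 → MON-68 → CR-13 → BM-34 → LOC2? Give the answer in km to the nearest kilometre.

4002 km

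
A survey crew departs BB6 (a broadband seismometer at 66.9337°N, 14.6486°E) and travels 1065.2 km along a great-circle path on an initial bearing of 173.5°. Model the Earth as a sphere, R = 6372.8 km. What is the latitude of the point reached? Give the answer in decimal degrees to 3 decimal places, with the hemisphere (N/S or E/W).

57.401°N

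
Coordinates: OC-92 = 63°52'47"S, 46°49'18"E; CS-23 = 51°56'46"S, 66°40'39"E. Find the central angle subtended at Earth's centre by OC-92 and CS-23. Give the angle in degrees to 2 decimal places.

15.79°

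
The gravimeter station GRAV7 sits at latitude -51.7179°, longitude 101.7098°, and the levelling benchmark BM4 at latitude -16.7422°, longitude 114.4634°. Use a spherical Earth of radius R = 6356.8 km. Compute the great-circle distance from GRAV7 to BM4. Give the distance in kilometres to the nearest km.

4040 km

Δφ = 34.9757°,  Δλ = 12.7536°
a = sin²(Δφ/2) + cos φ₁ cos φ₂ sin²(Δλ/2) = 0.097621
c = 2·arcsin(√a) = 0.635528 rad = 36.4131°
d = R·c = 6356.8 × 0.635528 = 4039.9 km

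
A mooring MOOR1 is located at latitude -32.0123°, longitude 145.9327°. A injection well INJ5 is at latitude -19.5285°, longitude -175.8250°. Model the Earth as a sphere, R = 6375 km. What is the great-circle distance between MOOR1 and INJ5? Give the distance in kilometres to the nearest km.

4050 km

Δφ = 12.4838°,  Δλ = 38.2423°
a = sin²(Δφ/2) + cos φ₁ cos φ₂ sin²(Δλ/2) = 0.097571
c = 2·arcsin(√a) = 0.635360 rad = 36.4034°
d = R·c = 6375 × 0.635360 = 4050.4 km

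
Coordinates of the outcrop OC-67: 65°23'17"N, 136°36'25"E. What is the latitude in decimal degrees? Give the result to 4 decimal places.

65.3881°N

65° + 23′/60 + 17″/3600 = 65 + 0.38333 + 0.00472 = 65.3881°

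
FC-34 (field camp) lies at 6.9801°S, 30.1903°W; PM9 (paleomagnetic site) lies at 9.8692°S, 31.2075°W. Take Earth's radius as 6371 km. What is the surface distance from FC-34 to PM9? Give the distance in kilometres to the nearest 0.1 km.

340.2 km

Δφ = -2.8891°,  Δλ = -1.0172°
a = sin²(Δφ/2) + cos φ₁ cos φ₂ sin²(Δλ/2) = 0.000713
c = 2·arcsin(√a) = 0.053394 rad = 3.0593°
d = R·c = 6371 × 0.053394 = 340.2 km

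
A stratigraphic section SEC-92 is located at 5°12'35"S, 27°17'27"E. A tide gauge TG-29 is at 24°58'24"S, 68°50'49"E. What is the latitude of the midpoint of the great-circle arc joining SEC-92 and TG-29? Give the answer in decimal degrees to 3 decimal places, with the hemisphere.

SEC-92: φ = -5.20972°, λ = +27.29083°
TG-29: φ = -24.97333°, λ = +68.84694°
Bx = cos φ₂ cos Δλ = 0.678343,  By = cos φ₂ sin Δλ = 0.601333
φₘ = atan2(sin φ₁ + sin φ₂, √((cos φ₁ + Bx)² + By²)) = -16.08622°
λₘ = λ₁ + atan2(By, cos φ₁ + Bx) = 47.04778°

16.086°S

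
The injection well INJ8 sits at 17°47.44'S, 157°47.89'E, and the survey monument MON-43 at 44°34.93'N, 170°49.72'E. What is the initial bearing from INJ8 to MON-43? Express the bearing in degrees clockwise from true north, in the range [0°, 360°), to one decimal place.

INJ8: φ = -17.79067°, λ = +157.79817°
MON-43: φ = +44.58217°, λ = +170.82867°
Δλ = 13.0305°
y = sin Δλ · cos φ₂ = 0.160590
x = cos φ₁ sin φ₂ − sin φ₁ cos φ₂ cos Δλ = 0.880380
θ = atan2(y, x) = 10.3376° → 10.3376° (mod 360°)

10.3°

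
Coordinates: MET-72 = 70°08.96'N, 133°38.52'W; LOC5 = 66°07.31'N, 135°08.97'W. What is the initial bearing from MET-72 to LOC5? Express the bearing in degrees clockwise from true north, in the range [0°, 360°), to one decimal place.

MET-72: φ = +70.14933°, λ = -133.64200°
LOC5: φ = +66.12183°, λ = -135.14950°
Δλ = -1.5075°
y = sin Δλ · cos φ₂ = -0.010649
x = cos φ₁ sin φ₂ − sin φ₁ cos φ₂ cos Δλ = -0.070103
θ = atan2(y, x) = -171.3624° → 188.6376° (mod 360°)

188.6°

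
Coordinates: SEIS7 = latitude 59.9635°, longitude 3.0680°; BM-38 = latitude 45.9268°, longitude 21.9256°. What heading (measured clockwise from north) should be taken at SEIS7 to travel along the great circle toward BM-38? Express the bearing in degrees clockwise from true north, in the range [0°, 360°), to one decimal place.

Δλ = 18.8576°
y = sin Δλ · cos φ₂ = 0.224822
x = cos φ₁ sin φ₂ − sin φ₁ cos φ₂ cos Δλ = -0.210222
θ = atan2(y, x) = 133.0778° → 133.0778° (mod 360°)

133.1°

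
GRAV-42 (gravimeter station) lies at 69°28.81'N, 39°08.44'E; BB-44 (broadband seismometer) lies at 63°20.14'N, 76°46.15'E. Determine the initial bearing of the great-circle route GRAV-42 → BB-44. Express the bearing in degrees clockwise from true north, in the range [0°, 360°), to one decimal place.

94.1°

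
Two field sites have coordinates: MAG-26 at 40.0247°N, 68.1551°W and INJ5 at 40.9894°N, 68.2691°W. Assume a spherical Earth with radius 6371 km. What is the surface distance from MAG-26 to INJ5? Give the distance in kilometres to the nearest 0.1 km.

Δφ = 0.9647°,  Δλ = -0.1140°
a = sin²(Δφ/2) + cos φ₁ cos φ₂ sin²(Δλ/2) = 0.000071
c = 2·arcsin(√a) = 0.016905 rad = 0.9686°
d = R·c = 6371 × 0.016905 = 107.7 km

107.7 km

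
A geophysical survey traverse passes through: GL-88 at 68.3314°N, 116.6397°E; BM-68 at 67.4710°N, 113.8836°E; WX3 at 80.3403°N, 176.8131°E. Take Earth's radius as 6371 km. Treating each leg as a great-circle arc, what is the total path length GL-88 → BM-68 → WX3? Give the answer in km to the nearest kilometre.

GL-88→BM-68: c = 0.023512 rad, d = 149.80 km
BM-68→WX3: c = 0.348613 rad, d = 2221.01 km
Total = 149.80 + 2221.01 = 2370.81 km

2371 km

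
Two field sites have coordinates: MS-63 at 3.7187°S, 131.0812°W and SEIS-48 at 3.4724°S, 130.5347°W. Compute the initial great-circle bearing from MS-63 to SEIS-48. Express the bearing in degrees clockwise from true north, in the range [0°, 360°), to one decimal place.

Δλ = 0.5465°
y = sin Δλ · cos φ₂ = 0.009521
x = cos φ₁ sin φ₂ − sin φ₁ cos φ₂ cos Δλ = 0.004296
θ = atan2(y, x) = 65.7146° → 65.7146° (mod 360°)

65.7°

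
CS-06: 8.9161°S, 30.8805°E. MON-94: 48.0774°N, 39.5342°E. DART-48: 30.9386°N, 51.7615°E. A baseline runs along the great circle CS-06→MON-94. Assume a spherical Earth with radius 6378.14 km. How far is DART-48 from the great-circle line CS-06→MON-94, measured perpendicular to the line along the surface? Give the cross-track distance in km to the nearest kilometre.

1468 km

δ₁₃ = central angle CS-06→DART-48 = 0.778425 rad  (haversine)
θ₁₃ = bearing CS-06→DART-48 = 25.810°,  θ₁₂ = bearing CS-06→MON-94 = 6.845°
dₓₜ = R·arcsin(sin δ₁₃ · sin(θ₁₃ − θ₁₂)) = 6378.14·arcsin(0.70216·sin(18.965°)) = 1468.405 km
|dₓₜ| = 1468.405 km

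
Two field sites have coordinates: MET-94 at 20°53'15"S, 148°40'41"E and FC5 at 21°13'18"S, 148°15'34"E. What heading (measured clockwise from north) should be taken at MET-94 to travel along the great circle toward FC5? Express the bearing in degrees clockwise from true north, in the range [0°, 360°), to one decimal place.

MET-94: φ = -20.88750°, λ = +148.67806°
FC5: φ = -21.22167°, λ = +148.25944°
Δλ = -0.4186°
y = sin Δλ · cos φ₂ = -0.006811
x = cos φ₁ sin φ₂ − sin φ₁ cos φ₂ cos Δλ = -0.005841
θ = atan2(y, x) = -130.6181° → 229.3819° (mod 360°)

229.4°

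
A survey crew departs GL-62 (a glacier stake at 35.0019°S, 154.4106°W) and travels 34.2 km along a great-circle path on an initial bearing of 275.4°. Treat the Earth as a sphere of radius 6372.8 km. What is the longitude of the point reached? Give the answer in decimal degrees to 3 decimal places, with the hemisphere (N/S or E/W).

δ = d/R = 34.2/6372.8 = 0.005367 rad
φ₂ = arcsin(sin φ₁ cos δ + cos φ₁ sin δ cos θ)
   = arcsin(-0.57360·0.99999 + 0.81913·0.00537·0.09411) = -34.97239°
λ₂ = λ₁ + atan2(sin θ sin δ cos φ₁, cos δ − sin φ₁ sin φ₂) = -154.78417°

154.784°W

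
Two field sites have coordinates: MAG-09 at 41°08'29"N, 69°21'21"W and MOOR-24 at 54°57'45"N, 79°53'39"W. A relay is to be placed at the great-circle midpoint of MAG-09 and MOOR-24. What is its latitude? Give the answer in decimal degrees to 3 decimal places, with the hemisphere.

48.170°N

MAG-09: φ = +41.14139°, λ = -69.35583°
MOOR-24: φ = +54.96250°, λ = -79.89417°
Bx = cos φ₂ cos Δλ = 0.564429,  By = cos φ₂ sin Δλ = -0.105001
φₘ = atan2(sin φ₁ + sin φ₂, √((cos φ₁ + Bx)² + By²)) = 48.17034°
λₘ = λ₁ + atan2(By, cos φ₁ + Bx) = -73.91247°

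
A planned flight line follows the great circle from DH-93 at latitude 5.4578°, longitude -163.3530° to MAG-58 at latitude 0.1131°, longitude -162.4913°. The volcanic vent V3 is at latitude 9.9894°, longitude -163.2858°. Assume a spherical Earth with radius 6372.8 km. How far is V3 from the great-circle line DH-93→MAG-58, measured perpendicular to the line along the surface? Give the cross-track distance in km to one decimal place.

δ₁₃ = central angle DH-93→V3 = 0.079100 rad  (haversine)
θ₁₃ = bearing DH-93→V3 = 0.838°,  θ₁₂ = bearing DH-93→MAG-58 = 170.828°
dₓₜ = R·arcsin(sin δ₁₃ · sin(θ₁₃ − θ₁₂)) = 6372.8·arcsin(0.07902·sin(-169.990°)) = -87.532 km
|dₓₜ| = 87.532 km

87.5 km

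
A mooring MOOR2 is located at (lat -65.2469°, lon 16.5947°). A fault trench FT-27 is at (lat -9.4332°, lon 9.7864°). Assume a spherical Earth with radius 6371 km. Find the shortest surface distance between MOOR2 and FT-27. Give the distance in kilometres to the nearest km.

Δφ = 55.8137°,  Δλ = -6.8083°
a = sin²(Δφ/2) + cos φ₁ cos φ₂ sin²(Δλ/2) = 0.220514
c = 2·arcsin(√a) = 0.977650 rad = 56.0152°
d = R·c = 6371 × 0.977650 = 6228.6 km

6229 km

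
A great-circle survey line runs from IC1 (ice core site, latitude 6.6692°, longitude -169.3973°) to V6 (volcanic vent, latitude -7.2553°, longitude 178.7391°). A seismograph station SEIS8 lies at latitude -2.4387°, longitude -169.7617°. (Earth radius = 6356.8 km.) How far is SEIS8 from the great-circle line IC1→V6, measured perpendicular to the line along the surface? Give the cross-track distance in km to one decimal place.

624.8 km

δ₁₃ = central angle IC1→SEIS8 = 0.159090 rad  (haversine)
θ₁₃ = bearing IC1→SEIS8 = 182.299°,  θ₁₂ = bearing IC1→V6 = 220.571°
dₓₜ = R·arcsin(sin δ₁₃ · sin(θ₁₃ − θ₁₂)) = 6356.8·arcsin(0.15842·sin(-38.272°)) = -624.762 km
|dₓₜ| = 624.762 km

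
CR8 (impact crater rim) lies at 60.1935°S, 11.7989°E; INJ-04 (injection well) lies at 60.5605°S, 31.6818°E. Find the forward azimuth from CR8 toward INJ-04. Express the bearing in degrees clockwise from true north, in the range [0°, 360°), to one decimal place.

100.8°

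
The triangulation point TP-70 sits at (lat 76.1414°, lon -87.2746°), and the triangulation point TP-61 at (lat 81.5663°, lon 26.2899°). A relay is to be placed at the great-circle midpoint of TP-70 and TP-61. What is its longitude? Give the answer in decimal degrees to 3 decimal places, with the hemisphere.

Bx = cos φ₂ cos Δλ = -0.058634,  By = cos φ₂ sin Δλ = 0.134435
φₘ = atan2(sin φ₁ + sin φ₂, √((cos φ₁ + Bx)² + By²)) = 83.44072°
λₘ = λ₁ + atan2(By, cos φ₁ + Bx) = -50.65587°

50.656°W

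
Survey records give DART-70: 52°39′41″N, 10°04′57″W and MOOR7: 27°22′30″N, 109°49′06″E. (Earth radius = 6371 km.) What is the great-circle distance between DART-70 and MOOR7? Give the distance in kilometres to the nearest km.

9388 km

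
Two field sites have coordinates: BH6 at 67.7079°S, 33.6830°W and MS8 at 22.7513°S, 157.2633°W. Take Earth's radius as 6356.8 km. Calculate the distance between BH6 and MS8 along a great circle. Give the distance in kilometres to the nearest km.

8936 km

Δφ = 44.9566°,  Δλ = -123.5803°
a = sin²(Δφ/2) + cos φ₁ cos φ₂ sin²(Δλ/2) = 0.417828
c = 2·arcsin(√a) = 1.405703 rad = 80.5408°
d = R·c = 6356.8 × 1.405703 = 8935.8 km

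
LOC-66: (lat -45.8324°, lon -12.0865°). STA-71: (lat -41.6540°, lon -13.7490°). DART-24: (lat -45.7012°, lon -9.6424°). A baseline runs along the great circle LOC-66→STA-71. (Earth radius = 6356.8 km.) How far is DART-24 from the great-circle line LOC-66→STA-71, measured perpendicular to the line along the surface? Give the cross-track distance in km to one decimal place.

δ₁₃ = central angle LOC-66→DART-24 = 0.029844 rad  (haversine)
θ₁₃ = bearing LOC-66→DART-24 = 86.476°,  θ₁₂ = bearing LOC-66→STA-71 = 343.383°
dₓₜ = R·arcsin(sin δ₁₃ · sin(θ₁₃ − θ₁₂)) = 6356.8·arcsin(0.02984·sin(-256.907°)) = 184.779 km
|dₓₜ| = 184.779 km

184.8 km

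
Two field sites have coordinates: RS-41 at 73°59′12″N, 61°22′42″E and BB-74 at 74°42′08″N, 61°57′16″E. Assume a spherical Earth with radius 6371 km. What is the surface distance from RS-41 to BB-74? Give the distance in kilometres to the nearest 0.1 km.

81.4 km

RS-41: φ = +73.98667°, λ = +61.37833°
BB-74: φ = +74.70222°, λ = +61.95444°
Δφ = 0.7156°,  Δλ = 0.5761°
a = sin²(Δφ/2) + cos φ₁ cos φ₂ sin²(Δλ/2) = 0.000041
c = 2·arcsin(√a) = 0.012780 rad = 0.7322°
d = R·c = 6371 × 0.012780 = 81.4 km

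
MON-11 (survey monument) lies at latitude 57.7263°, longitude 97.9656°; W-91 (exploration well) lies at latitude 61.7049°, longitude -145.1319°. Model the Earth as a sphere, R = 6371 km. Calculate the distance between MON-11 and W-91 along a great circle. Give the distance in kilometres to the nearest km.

Δφ = 3.9786°,  Δλ = 116.9025°
a = sin²(Δφ/2) + cos φ₁ cos φ₂ sin²(Δλ/2) = 0.185020
c = 2·arcsin(√a) = 0.889294 rad = 50.9528°
d = R·c = 6371 × 0.889294 = 5665.7 km

5666 km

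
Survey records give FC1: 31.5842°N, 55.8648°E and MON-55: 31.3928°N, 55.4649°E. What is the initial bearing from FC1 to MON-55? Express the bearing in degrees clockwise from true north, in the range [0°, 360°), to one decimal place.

Δλ = -0.3999°
y = sin Δλ · cos φ₂ = -0.005958
x = cos φ₁ sin φ₂ − sin φ₁ cos φ₂ cos Δλ = -0.003330
θ = atan2(y, x) = -119.1996° → 240.8004° (mod 360°)

240.8°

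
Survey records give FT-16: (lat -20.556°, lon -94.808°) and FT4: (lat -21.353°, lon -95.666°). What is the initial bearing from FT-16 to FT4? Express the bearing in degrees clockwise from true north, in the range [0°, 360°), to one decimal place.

Δλ = -0.8580°
y = sin Δλ · cos φ₂ = -0.013946
x = cos φ₁ sin φ₂ − sin φ₁ cos φ₂ cos Δλ = -0.013946
θ = atan2(y, x) = -135.0001° → 224.9999° (mod 360°)

225.0°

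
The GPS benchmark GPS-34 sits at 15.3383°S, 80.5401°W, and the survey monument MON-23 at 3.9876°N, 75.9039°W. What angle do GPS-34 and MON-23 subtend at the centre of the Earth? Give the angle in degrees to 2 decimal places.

Δφ = 19.3259°,  Δλ = 4.6362°
a = sin²(Δφ/2) + cos φ₁ cos φ₂ sin²(Δλ/2) = 0.029748
c = 2·arcsin(√a) = 0.346687 rad = 19.8637°

19.86°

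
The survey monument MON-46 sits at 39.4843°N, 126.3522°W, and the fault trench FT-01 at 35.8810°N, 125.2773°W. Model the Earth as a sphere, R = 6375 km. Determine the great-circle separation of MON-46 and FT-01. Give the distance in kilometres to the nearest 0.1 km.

411.9 km

Δφ = -3.6033°,  Δλ = 1.0749°
a = sin²(Δφ/2) + cos φ₁ cos φ₂ sin²(Δλ/2) = 0.001043
c = 2·arcsin(√a) = 0.064617 rad = 3.7023°
d = R·c = 6375 × 0.064617 = 411.9 km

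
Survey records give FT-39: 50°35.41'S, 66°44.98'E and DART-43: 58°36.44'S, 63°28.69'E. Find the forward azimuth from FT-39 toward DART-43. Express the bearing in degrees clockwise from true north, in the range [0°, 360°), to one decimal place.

192.0°

FT-39: φ = -50.59017°, λ = +66.74967°
DART-43: φ = -58.60733°, λ = +63.47817°
Δλ = -3.2715°
y = sin Δλ · cos φ₂ = -0.029726
x = cos φ₁ sin φ₂ − sin φ₁ cos φ₂ cos Δλ = -0.140126
θ = atan2(y, x) = -168.0228° → 191.9772° (mod 360°)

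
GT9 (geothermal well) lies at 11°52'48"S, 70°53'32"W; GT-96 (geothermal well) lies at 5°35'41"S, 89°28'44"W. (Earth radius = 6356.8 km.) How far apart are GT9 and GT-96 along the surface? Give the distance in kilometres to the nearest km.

2153 km

GT9: φ = -11.88000°, λ = -70.89222°
GT-96: φ = -5.59472°, λ = -89.47889°
Δφ = 6.2853°,  Δλ = -18.5867°
a = sin²(Δφ/2) + cos φ₁ cos φ₂ sin²(Δλ/2) = 0.028404
c = 2·arcsin(√a) = 0.338686 rad = 19.4053°
d = R·c = 6356.8 × 0.338686 = 2153.0 km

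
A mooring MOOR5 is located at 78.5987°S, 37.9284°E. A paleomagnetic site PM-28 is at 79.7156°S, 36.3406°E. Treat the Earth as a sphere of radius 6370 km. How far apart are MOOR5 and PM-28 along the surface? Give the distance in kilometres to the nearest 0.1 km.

128.5 km

Δφ = -1.1169°,  Δλ = -1.5878°
a = sin²(Δφ/2) + cos φ₁ cos φ₂ sin²(Δλ/2) = 0.000102
c = 2·arcsin(√a) = 0.020177 rad = 1.1560°
d = R·c = 6370 × 0.020177 = 128.5 km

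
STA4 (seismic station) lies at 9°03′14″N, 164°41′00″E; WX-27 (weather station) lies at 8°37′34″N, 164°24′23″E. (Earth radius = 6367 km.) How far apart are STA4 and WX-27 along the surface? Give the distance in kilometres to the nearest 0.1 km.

56.4 km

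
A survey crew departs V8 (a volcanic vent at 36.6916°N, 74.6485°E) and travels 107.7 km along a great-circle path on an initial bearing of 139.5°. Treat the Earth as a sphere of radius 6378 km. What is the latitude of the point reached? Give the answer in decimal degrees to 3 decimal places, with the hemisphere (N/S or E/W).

35.953°N

δ = d/R = 107.7/6378 = 0.016886 rad
φ₂ = arcsin(sin φ₁ cos δ + cos φ₁ sin δ cos θ)
   = arcsin(0.59751·0.99986 + 0.80186·0.01689·-0.76041) = 35.95337°
λ₂ = λ₁ + atan2(sin θ sin δ cos φ₁, cos δ − sin φ₁ sin φ₂) = 75.42471°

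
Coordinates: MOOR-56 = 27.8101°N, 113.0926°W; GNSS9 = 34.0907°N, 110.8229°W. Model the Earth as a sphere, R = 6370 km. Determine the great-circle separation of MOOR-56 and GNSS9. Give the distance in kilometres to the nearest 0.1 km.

731.0 km

Δφ = 6.2806°,  Δλ = 2.2697°
a = sin²(Δφ/2) + cos φ₁ cos φ₂ sin²(Δλ/2) = 0.003288
c = 2·arcsin(√a) = 0.114750 rad = 6.5747°
d = R·c = 6370 × 0.114750 = 731.0 km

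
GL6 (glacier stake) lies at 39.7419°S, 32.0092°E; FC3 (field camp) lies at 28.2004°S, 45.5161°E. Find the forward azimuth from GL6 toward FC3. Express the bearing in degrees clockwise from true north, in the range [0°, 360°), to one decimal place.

Δλ = 13.5069°
y = sin Δλ · cos φ₂ = 0.205839
x = cos φ₁ sin φ₂ − sin φ₁ cos φ₂ cos Δλ = 0.184494
θ = atan2(y, x) = 48.1300° → 48.1300° (mod 360°)

48.1°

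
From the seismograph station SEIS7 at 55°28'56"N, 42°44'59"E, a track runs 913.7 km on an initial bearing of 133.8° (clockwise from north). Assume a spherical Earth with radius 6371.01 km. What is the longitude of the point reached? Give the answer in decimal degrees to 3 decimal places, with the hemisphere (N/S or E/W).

SEIS7: φ = +55.48222°, λ = +42.74972°
δ = d/R = 913.7/6371.01 = 0.143415 rad
φ₂ = arcsin(sin φ₁ cos δ + cos φ₁ sin δ cos θ)
   = arcsin(0.82395·0.98973 + 0.56666·0.14292·-0.69214) = 49.41441°
λ₂ = λ₁ + atan2(sin θ sin δ cos φ₁, cos δ − sin φ₁ sin φ₂) = 51.87309°

51.873°E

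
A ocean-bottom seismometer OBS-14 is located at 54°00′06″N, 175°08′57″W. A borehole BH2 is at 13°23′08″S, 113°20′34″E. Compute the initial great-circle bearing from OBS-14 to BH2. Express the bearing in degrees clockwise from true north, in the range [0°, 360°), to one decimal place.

247.3°

OBS-14: φ = +54.00167°, λ = -175.14917°
BH2: φ = -13.38556°, λ = +113.34278°
Δλ = -71.5081°
y = sin Δλ · cos φ₂ = -0.922605
x = cos φ₁ sin φ₂ − sin φ₁ cos φ₂ cos Δλ = -0.385700
θ = atan2(y, x) = -112.6876° → 247.3124° (mod 360°)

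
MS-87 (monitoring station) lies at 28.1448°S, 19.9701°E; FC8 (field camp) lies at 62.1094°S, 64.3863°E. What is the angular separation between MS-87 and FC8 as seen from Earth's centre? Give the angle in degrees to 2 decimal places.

Δφ = -33.9646°,  Δλ = 44.4162°
a = sin²(Δφ/2) + cos φ₁ cos φ₂ sin²(Δλ/2) = 0.144236
c = 2·arcsin(√a) = 0.779125 rad = 44.6405°

44.64°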